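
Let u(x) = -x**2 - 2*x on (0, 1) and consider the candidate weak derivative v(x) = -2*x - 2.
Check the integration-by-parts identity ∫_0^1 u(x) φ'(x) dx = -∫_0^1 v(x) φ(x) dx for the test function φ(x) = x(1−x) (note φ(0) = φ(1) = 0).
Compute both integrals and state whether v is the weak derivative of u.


LHS = 1/2, RHS = 1/2. Yes, v = u' weakly.

u(x) = -x**2 - 2*x, classical derivative u'(x) = -2*x - 2.
φ(x) = x(1−x), so φ'(x) = 1 - 2*x.
Note φ(0) = φ(1) = 0, so the boundary term u·φ vanishes.
LHS = ∫_0^1 u(x) φ'(x) dx = ∫_0^1 (2*x^3 + 3*x^2 - 2*x) dx. Term by term:
  ∫_0^1 2*x^3 dx = 1/2;  ∫_0^1 3*x^2 dx = 1;  ∫_0^1 -2*x dx = -1.
Sum: 1/2 + 1 − 1 = 1/2.
So LHS = 1/2.
∫_0^1 v(x) φ(x) dx = ∫_0^1 (2*x^3 - 2*x) dx. Term by term:
  ∫_0^1 2*x^3 dx = 1/2;  ∫_0^1 -2*x dx = -1.
Sum: 1/2 − 1 = -1/2.
So RHS = -∫_0^1 v(x) φ(x) dx = 1/2.
LHS = RHS, so the identity holds for this test φ.
Moreover u is smooth here and v(x) = u'(x) = -2*x - 2 pointwise, so the identity holds for every test function. Hence v is the weak derivative of u.


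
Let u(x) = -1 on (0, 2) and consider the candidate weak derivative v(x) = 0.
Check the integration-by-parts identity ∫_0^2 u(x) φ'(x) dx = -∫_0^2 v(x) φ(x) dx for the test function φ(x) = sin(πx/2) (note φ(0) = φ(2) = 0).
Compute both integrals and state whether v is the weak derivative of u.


LHS = 0, RHS = 0. Yes, v = u' weakly.

u(x) = -1, classical derivative u'(x) = 0.
φ(x) = sin(πx/2), so φ'(x) = π*cos(π*x/2)/2.
Note φ(0) = φ(2) = 0, so the boundary term u·φ vanishes.
LHS = ∫_0^2 u(x) φ'(x) dx = ∫_0^2 (-π*cos(π*x/2)/2) dx. Term by term:
  ∫_0^2 -π*cos(π*x/2)/2 dx = 0.
So LHS = 0.
∫_0^2 v(x) φ(x) dx = ∫_0^2 (0) dx. Term by term:
  ∫_0^2 0 dx = 0.
So RHS = -∫_0^2 v(x) φ(x) dx = 0.
LHS = RHS, so the identity holds for this test φ.
Moreover u is smooth here and v(x) = u'(x) = 0 pointwise, so the identity holds for every test function. Hence v is the weak derivative of u.


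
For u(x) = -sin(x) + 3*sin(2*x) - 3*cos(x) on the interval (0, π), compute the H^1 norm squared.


||u||_{H^1(0,π)}^2 = -48 + 65*π/2

u'(x) = 3*sin(x) - cos(x) + 6*cos(2*x).
Expand u² and (u')² and integrate term by term on (0, π), using: for integers n ≥ 1, ∫_0^π sin²(nx) dx = ∫_0^π cos²(nx) dx = π/2; for n ≠ n', ∫_0^π sin(nx)sin(n'x) dx = ∫_0^π cos(nx)cos(n'x) dx = 0; and by product-to-sum, ∫_0^π sin(nx)cos(n'x) dx = ½∫_0^π [sin((n+n')x) + sin((n−n')x)] dx, which is 0 when n+n' is even and 2n/(n²−n'²) when n+n' is odd (it need not vanish on (0, π)).
  u² squared terms: (-1)²·∫sin(x)² dx = 1·π/2 = π/2;  (-3)²·∫cos(x)² dx = 9·π/2 = 9*π/2;  (3)²·∫sin(2x)² dx = 9·π/2 = 9*π/2.
  u² cross terms: 2·(-1)·(-3)·∫sin(x)·cos(x) dx = 6·(0) = 0;  2·(-1)·(3)·∫sin(x)·sin(2x) dx = -6·(0) = 0;  2·(-3)·(3)·∫cos(x)·sin(2x) dx = -18·(4/3) = -24.
  So ∫_0^π u² dx = π/2 + 9*π/2 + 9*π/2 + 0 + 0 − 24 = -24 + 19*π/2.
  (u')² squared terms: (-1)²·∫cos(x)² dx = 1·π/2 = π/2;  (3)²·∫sin(x)² dx = 9·π/2 = 9*π/2;  (6)²·∫cos(2x)² dx = 36·π/2 = 18*π.
  (u')² cross terms: 2·(-1)·(3)·∫cos(x)·sin(x) dx = -6·(0) = 0;  2·(-1)·(6)·∫cos(x)·cos(2x) dx = -12·(0) = 0;  2·(3)·(6)·∫sin(x)·cos(2x) dx = 36·(-2/3) = -24.
  So ∫_0^π (u')² dx = π/2 + 9*π/2 + 18*π + 0 + 0 − 24 = -24 + 23*π.
||u||_{H^1}^2 = (-24 + 19*π/2) + (-24 + 23*π) = -48 + 65*π/2.


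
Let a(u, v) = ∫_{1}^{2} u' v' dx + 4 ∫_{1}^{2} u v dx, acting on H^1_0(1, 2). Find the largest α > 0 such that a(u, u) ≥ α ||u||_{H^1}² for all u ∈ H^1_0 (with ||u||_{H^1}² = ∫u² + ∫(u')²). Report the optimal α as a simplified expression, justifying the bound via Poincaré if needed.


α = 1

Coercivity of a(·,·) on H^1_0(1, 2) means a(u, u) ≥ α ||u||_{H^1}² for every u ∈ H^1_0.
The interval has length L = 1, and Poincaré/coercivity depend only on L. Here a(u, u) = ∫(u')² + (4)·∫u².
Here c = 4 ≥ 1, so a(u,u) = ∫(u')² + c∫u² ≥ ∫(u')² + ∫u² = ||u||_{H^1}², i.e. α = 1 works. No larger α is possible: a(u,u) ≥ α||u||_{H^1}² means (1−α)∫(u')² ≥ (α−c)∫u², and for the modes u_n = sin(nπ(x−x₀)/L) (x₀ the left endpoint) one has ∫u_n²/∫(u_n')² = (L/(nπ))² → 0, so a(u_n,u_n)/||u_n||_{H^1}² → 1. Hence the optimal constant is α = 1.
Therefore α = 1.


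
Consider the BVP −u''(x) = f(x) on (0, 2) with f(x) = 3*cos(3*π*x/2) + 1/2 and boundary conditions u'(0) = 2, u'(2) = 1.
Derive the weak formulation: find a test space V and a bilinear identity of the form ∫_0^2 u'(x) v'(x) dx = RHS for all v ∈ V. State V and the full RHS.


V = H^1(0, 2) (v unrestricted at boundary; u is determined up to an additive constant); weak form: ∫_0^2 u'v' dx = ∫_0^2 (3*cos(3*π*x/2) + 1/2) v dx + v(2) − 2·v(0) for all v ∈ V.

Multiply both sides by a test function v and integrate from 0 to 2:
  ∫_0^2 −u''(x) v(x) dx = ∫_0^2 f(x) v(x) dx.
Integrate the LHS by parts once:
  ∫_0^2 −u'' v dx = −[u'(x) v(x)]_0^2 + ∫_0^2 u'(x) v'(x) dx.
Thus ∫_0^2 u'(x) v'(x) dx = ∫_0^2 f(x) v(x) dx + [u'(x) v(x)]_0^2.
Choose V so that boundary terms are either known or forced to vanish.
u has inhomogeneous Neumann u'(0) = 2, u'(2) = 1. [u' v]_0^2 = (1)·v(2) − (2)·v(0) = v(2) − 2·v(0). Take V = H^1(0, 2); boundary term becomes part of RHS.
Weak formulation: find u (satisfying any essential BC) such that ∫_0^2 u'(x) v'(x) dx = ∫_0^2 f v dx + v(2) − 2·v(0) for all v ∈ V (Neumann data are natural BCs: they enter the RHS as boundary terms).
Substituting f(x) = 3*cos(3*π*x/2) + 1/2, the right-hand side is ∫_0^2 (3*cos(3*π*x/2) + 1/2) v dx + v(2) − 2·v(0).
Compatibility check (pure Neumann): taking v ≡ 1 ∈ V gives 0 = ∫_0^2 f dx + (1) − (2), i.e. ∫_0^2 f dx must equal u'(0) − u'(2) = 1. Indeed ∫_0^2 (3*cos(3*π*x/2) + 1/2) dx = 1, so the data are compatible. The solution is then unique only up to an additive constant (fix it e.g. by requiring ∫_0^2 u dx = 0).


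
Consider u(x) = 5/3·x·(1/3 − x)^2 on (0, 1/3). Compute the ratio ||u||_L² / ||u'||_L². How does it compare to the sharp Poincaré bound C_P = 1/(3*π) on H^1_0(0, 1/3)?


||u||_L² / ||u'||_L² = sqrt(14)/42 < C_P = 1/(3*π).

u(x) = 5/3·x·(1/3 − x)^2, so u'(x) = 5*x^2 - 20*x/9 + 5/27.
u(x) = 5/3·x·(1/3 − x)^2 vanishes at x = 0 and x = 1/3, so u ∈ H^1_0(0, 1/3). Differentiate via the product rule and integrate the resulting polynomials term by term.
  ∫_0^1/3 u² dx = ∫_0^1/3 (25*x^6/9 - 100*x^5/27 + 50*x^4/27 - 100*x^3/243 + 25*x^2/729) dx. Term by term:
    ∫_0^1/3 25*x^6/9 dx = 25/137781;  ∫_0^1/3 -100*x^5/27 dx = -50/59049;  ∫_0^1/3 50*x^4/27 dx = 10/6561;
    ∫_0^1/3 -100*x^3/243 dx = -25/19683;  ∫_0^1/3 25*x^2/729 dx = 25/59049.
  Sum: 25/137781 − 50/59049 + 10/6561 − 25/19683 + 25/59049 = 5/413343.
  ∫_0^1/3 (u')² dx = ∫_0^1/3 (25*x^4 - 200*x^3/9 + 550*x^2/81 - 200*x/243 + 25/729) dx. Term by term:
    ∫_0^1/3 25*x^4 dx = 5/243;  ∫_0^1/3 -200*x^3/9 dx = -50/729;  ∫_0^1/3 550*x^2/81 dx = 550/6561;
    ∫_0^1/3 -200*x/243 dx = -100/2187;  ∫_0^1/3 25/729 dx = 25/2187.
  Sum: 5/243 − 50/729 + 550/6561 − 100/2187 + 25/2187 = 10/6561.
∫_0^1/3 u² dx = 5/413343, so ||u||_L² = sqrt(35)/1701.
∫_0^1/3 (u')² dx = 10/6561, so ||u'||_L² = sqrt(10)/81.
Ratio ||u||_L² / ||u'||_L² = sqrt(14)/42.
Sharp Poincaré constant on H^1_0(0, 1/3) is C_P = L/π = 1/(3*π), achieved by sin(3*π·x).
A polynomial bump cannot attain the sharp Poincaré constant (only the first sine eigenfunction does), so the ratio is strictly less than C_P, consistent with ||u||_L² ≤ C_P ||u'||_L².


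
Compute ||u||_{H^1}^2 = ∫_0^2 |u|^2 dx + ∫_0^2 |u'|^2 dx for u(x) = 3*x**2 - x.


||u||_{H^1}^2 = 1654/15

The H^1 norm (squared) on an interval (0, L) is
  ||u||_{H^1}^2 = ∫_0^L u(x)^2 dx + ∫_0^L u'(x)^2 dx.
Compute u'(x) = 6*x - 1.
Then u(x)^2 = 9*x**4 - 6*x**3 + x**2 and u'(x)^2 = 36*x**2 - 12*x + 1.
Integrate each monomial from 0 to 2 using ∫_0^2 c·x^n dx = c·2^(n+1)/(n+1):
  ∫_0^2 u(x)^2 dx = ∫_0^2 (9*x^4 - 6*x^3 + x^2) dx. Term by term:
    ∫_0^2 9*x^4 dx = 288/5;  ∫_0^2 -6*x^3 dx = -24;  ∫_0^2 x^2 dx = 8/3.
  Sum: 288/5 − 24 + 8/3 = 544/15.
  ∫_0^2 u'(x)^2 dx = ∫_0^2 (36*x^2 - 12*x + 1) dx. Term by term:
    ∫_0^2 36*x^2 dx = 96;  ∫_0^2 -12*x dx = -24;  ∫_0^2 1 dx = 2.
  Sum: 96 − 24 + 2 = 74.
Adding: ||u||_{H^1}^2 = 544/15 + 74 = 1654/15.


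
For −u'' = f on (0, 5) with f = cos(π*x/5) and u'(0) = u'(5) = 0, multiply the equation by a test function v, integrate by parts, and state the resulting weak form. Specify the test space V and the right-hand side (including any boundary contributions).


V = H^1(0, 5) (no boundary constraint on v; u is determined up to an additive constant); weak form: ∫_0^5 u'v' dx = ∫_0^5 (cos(π*x/5)) v dx for all v ∈ V.

Multiply both sides by a test function v and integrate from 0 to 5:
  ∫_0^5 −u''(x) v(x) dx = ∫_0^5 f(x) v(x) dx.
Integrate the LHS by parts once:
  ∫_0^5 −u'' v dx = −[u'(x) v(x)]_0^5 + ∫_0^5 u'(x) v'(x) dx.
Thus ∫_0^5 u'(x) v'(x) dx = ∫_0^5 f(x) v(x) dx + [u'(x) v(x)]_0^5.
Choose V so that boundary terms are either known or forced to vanish.
u has homogeneous Neumann: u'(0) = u'(5) = 0. So [u' v]_0^5 = 0·v(5) − 0·v(0) = 0 for any v; take V = H^1(0, 5).
Weak formulation: find u (satisfying any essential BC) such that ∫_0^5 u'(x) v'(x) dx = ∫_0^5 f v dx for all v ∈ V (homogeneous Neumann, so boundary terms vanish).
Substituting f(x) = cos(π*x/5), the right-hand side is ∫_0^5 (cos(π*x/5)) v dx.
Compatibility check (pure Neumann): taking v ≡ 1 ∈ V gives 0 = ∫_0^5 f dx + (0) − (0), i.e. ∫_0^5 f dx must equal u'(0) − u'(5) = 0. Indeed ∫_0^5 (cos(π*x/5)) dx = 0, so the data are compatible. The solution is then unique only up to an additive constant (fix it e.g. by requiring ∫_0^5 u dx = 0).


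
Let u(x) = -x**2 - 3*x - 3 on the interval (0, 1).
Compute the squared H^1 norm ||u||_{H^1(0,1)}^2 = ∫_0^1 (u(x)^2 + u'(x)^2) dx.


||u||_{H^1}^2 = 1231/30

The H^1 norm (squared) on an interval (0, L) is
  ||u||_{H^1}^2 = ∫_0^L u(x)^2 dx + ∫_0^L u'(x)^2 dx.
Compute u'(x) = -2*x - 3.
Then u(x)^2 = x**4 + 6*x**3 + 15*x**2 + 18*x + 9 and u'(x)^2 = 4*x**2 + 12*x + 9.
Integrate each monomial from 0 to 1 using ∫_0^1 c·x^n dx = c·1^(n+1)/(n+1):
  ∫_0^1 u(x)^2 dx = ∫_0^1 (x^4 + 6*x^3 + 15*x^2 + 18*x + 9) dx. Term by term:
    ∫_0^1 x^4 dx = 1/5;  ∫_0^1 6*x^3 dx = 3/2;  ∫_0^1 15*x^2 dx = 5;
    ∫_0^1 18*x dx = 9;  ∫_0^1 9 dx = 9.
  Sum: 1/5 + 3/2 + 5 + 9 + 9 = 247/10.
  ∫_0^1 u'(x)^2 dx = ∫_0^1 (4*x^2 + 12*x + 9) dx. Term by term:
    ∫_0^1 4*x^2 dx = 4/3;  ∫_0^1 12*x dx = 6;  ∫_0^1 9 dx = 9.
  Sum: 4/3 + 6 + 9 = 49/3.
Adding: ||u||_{H^1}^2 = 247/10 + 49/3 = 1231/30.


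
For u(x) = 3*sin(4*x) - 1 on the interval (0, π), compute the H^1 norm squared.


||u||_{H^1(0,π)}^2 = 155*π/2

u'(x) = 12*cos(4*x).
Expand u² and (u')² and integrate term by term on (0, π), using: for integers n ≥ 1, ∫_0^π sin²(nx) dx = ∫_0^π cos²(nx) dx = π/2; for n ≠ n', ∫_0^π sin(nx)sin(n'x) dx = ∫_0^π cos(nx)cos(n'x) dx = 0; and by product-to-sum, ∫_0^π sin(nx)cos(n'x) dx = ½∫_0^π [sin((n+n')x) + sin((n−n')x)] dx, which is 0 when n+n' is even and 2n/(n²−n'²) when n+n' is odd (it need not vanish on (0, π)). For the constant mode: ∫_0^π 1 dx = π, ∫_0^π cos(nx) dx = 0, ∫_0^π sin(nx) dx = (1−(−1)^n)/n.
  u² squared terms: (-1)²·∫1 dx = 1·π = π;  (3)²·∫sin(4x)² dx = 9·π/2 = 9*π/2.
  u² cross terms: 2·(-1)·(3)·∫1·sin(4x) dx = -6·(0) = 0.
  So ∫_0^π u² dx = π + 9*π/2 + 0 = 11*π/2.
  (u')² squared terms: (12)²·∫cos(4x)² dx = 144·π/2 = 72*π.
  So ∫_0^π (u')² dx = 72*π.
||u||_{H^1}^2 = (11*π/2) + (72*π) = 155*π/2.


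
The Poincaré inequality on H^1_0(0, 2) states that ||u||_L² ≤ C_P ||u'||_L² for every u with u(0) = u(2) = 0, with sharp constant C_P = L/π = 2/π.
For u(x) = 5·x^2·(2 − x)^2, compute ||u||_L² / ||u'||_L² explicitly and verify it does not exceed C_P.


||u||_L² / ||u'||_L² = sqrt(3)/3 < C_P = 2/π.

u(x) = 5·x^2·(2 − x)^2, so u'(x) = 20*x*(x - 2)*(x - 1).
u(x) = 5·x^2·(2 − x)^2 vanishes at x = 0 and x = 2, so u ∈ H^1_0(0, 2). Differentiate via the product rule and integrate the resulting polynomials term by term.
  ∫_0^2 u² dx = ∫_0^2 (25*x^8 - 200*x^7 + 600*x^6 - 800*x^5 + 400*x^4) dx. Term by term:
    ∫_0^2 25*x^8 dx = 12800/9;  ∫_0^2 -200*x^7 dx = -6400;  ∫_0^2 600*x^6 dx = 76800/7;
    ∫_0^2 -800*x^5 dx = -25600/3;  ∫_0^2 400*x^4 dx = 2560.
  Sum: 12800/9 − 6400 + 76800/7 − 25600/3 + 2560 = 1280/63.
  ∫_0^2 (u')² dx = ∫_0^2 (400*x^6 - 2400*x^5 + 5200*x^4 - 4800*x^3 + 1600*x^2) dx. Term by term:
    ∫_0^2 400*x^6 dx = 51200/7;  ∫_0^2 -2400*x^5 dx = -25600;  ∫_0^2 5200*x^4 dx = 33280;
    ∫_0^2 -4800*x^3 dx = -19200;  ∫_0^2 1600*x^2 dx = 12800/3.
  Sum: 51200/7 − 25600 + 33280 − 19200 + 12800/3 = 1280/21.
∫_0^2 u² dx = 1280/63, so ||u||_L² = 16*sqrt(35)/21.
∫_0^2 (u')² dx = 1280/21, so ||u'||_L² = 16*sqrt(105)/21.
Ratio ||u||_L² / ||u'||_L² = sqrt(3)/3.
Sharp Poincaré constant on H^1_0(0, 2) is C_P = L/π = 2/π, achieved by sin(π/2·x).
A polynomial bump cannot attain the sharp Poincaré constant (only the first sine eigenfunction does), so the ratio is strictly less than C_P, consistent with ||u||_L² ≤ C_P ||u'||_L².


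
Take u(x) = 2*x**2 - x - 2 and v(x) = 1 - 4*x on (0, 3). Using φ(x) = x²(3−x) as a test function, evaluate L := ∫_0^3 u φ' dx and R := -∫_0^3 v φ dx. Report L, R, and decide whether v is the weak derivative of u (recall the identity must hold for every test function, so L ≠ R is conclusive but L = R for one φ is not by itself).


LHS = -837/20, RHS = 837/20. No, v is not the weak derivative of u.

u(x) = 2*x**2 - x - 2, classical derivative u'(x) = 4*x - 1.
φ(x) = x²(3−x), so φ'(x) = 3*x*(2 - x).
Note φ(0) = φ(3) = 0, so the boundary term u·φ vanishes.
LHS = ∫_0^3 u(x) φ'(x) dx = ∫_0^3 (-6*x^4 + 15*x^3 - 12*x) dx. Term by term:
  ∫_0^3 -6*x^4 dx = -1458/5;  ∫_0^3 15*x^3 dx = 1215/4;  ∫_0^3 -12*x dx = -54.
Sum: -1458/5 + 1215/4 − 54 = -837/20.
So LHS = -837/20.
∫_0^3 v(x) φ(x) dx = ∫_0^3 (4*x^4 - 13*x^3 + 3*x^2) dx. Term by term:
  ∫_0^3 4*x^4 dx = 972/5;  ∫_0^3 -13*x^3 dx = -1053/4;  ∫_0^3 3*x^2 dx = 27.
Sum: 972/5 − 1053/4 + 27 = -837/20.
So RHS = -∫_0^3 v(x) φ(x) dx = 837/20.
LHS − RHS = -837/10 ≠ 0, so the identity fails.
(For a valid weak derivative the identity must hold for EVERY test function, in particular this one. The failure shows v is NOT the weak derivative of u.)
Correct weak derivative would be u'(x) = 4*x - 1.


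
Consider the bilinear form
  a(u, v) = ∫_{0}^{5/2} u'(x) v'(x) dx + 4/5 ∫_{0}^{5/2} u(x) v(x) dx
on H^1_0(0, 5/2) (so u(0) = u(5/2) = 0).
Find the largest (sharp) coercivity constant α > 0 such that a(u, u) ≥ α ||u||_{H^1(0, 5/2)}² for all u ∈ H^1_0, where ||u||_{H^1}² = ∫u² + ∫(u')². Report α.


α = 4*(5 + π^2)/(25 + 4*π^2)

Coercivity of a(·,·) on H^1_0(0, 5/2) means a(u, u) ≥ α ||u||_{H^1}² for every u ∈ H^1_0.
The interval has length L = 5/2, and Poincaré/coercivity depend only on L. Here a(u, u) = ∫(u')² + (4/5)·∫u².
Here 0 < c = 4/5 < 1. The condition a(u,u) ≥ α||u||_{H^1}² reads (1−α)∫(u')² ≥ (α−c)∫u². Any admissible α is ≤ 1 (rapidly oscillating u have ∫u²/∫(u')² → 0), and α = 1 would force 0 ≥ (1−c)∫u², impossible since c < 1; so 1−α > 0. By the sharp Poincaré inequality on H^1_0 of an interval of length L, ∫(u')² ≥ (π/L)²∫u² with equality for the first sine mode sin(π(x−x₀)/L) (x₀ the left endpoint), so the inequality holds for all u iff (1−α)(π/L)² ≥ α − c, i.e. α ≤ ((π/L)² + c)/((π/L)² + 1) = (1 + c(L/π)²)/(1 + (L/π)²). With (π/L)² = 4*π^2/25 and c = 4/5, the largest admissible constant is α = ((π/L)² + c)/((π/L)² + 1).
Simplifying, α = 4*(5 + π^2)/(25 + 4*π^2).


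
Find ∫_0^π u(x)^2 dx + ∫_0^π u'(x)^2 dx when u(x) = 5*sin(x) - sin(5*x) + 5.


||u||_{H^1(0,π)}^2 = 96 + 63*π

u'(x) = 5*cos(x) - 5*cos(5*x).
Expand u² and (u')² and integrate term by term on (0, π), using: for integers n ≥ 1, ∫_0^π sin²(nx) dx = ∫_0^π cos²(nx) dx = π/2; for n ≠ n', ∫_0^π sin(nx)sin(n'x) dx = ∫_0^π cos(nx)cos(n'x) dx = 0; and by product-to-sum, ∫_0^π sin(nx)cos(n'x) dx = ½∫_0^π [sin((n+n')x) + sin((n−n')x)] dx, which is 0 when n+n' is even and 2n/(n²−n'²) when n+n' is odd (it need not vanish on (0, π)). For the constant mode: ∫_0^π 1 dx = π, ∫_0^π cos(nx) dx = 0, ∫_0^π sin(nx) dx = (1−(−1)^n)/n.
  u² squared terms: (5)²·∫1 dx = 25·π = 25*π;  (-1)²·∫sin(5x)² dx = 1·π/2 = π/2;  (5)²·∫sin(x)² dx = 25·π/2 = 25*π/2.
  u² cross terms: 2·(5)·(-1)·∫1·sin(5x) dx = -10·(2/5) = -4;  2·(5)·(5)·∫1·sin(x) dx = 50·(2) = 100;  2·(-1)·(5)·∫sin(5x)·sin(x) dx = -10·(0) = 0.
  So ∫_0^π u² dx = 25*π + π/2 + 25*π/2 − 4 + 100 + 0 = 96 + 38*π.
  (u')² squared terms: (-5)²·∫cos(5x)² dx = 25·π/2 = 25*π/2;  (5)²·∫cos(x)² dx = 25·π/2 = 25*π/2.
  (u')² cross terms: 2·(-5)·(5)·∫cos(5x)·cos(x) dx = -50·(0) = 0.
  So ∫_0^π (u')² dx = 25*π/2 + 25*π/2 + 0 = 25*π.
||u||_{H^1}^2 = (96 + 38*π) + (25*π) = 96 + 63*π.


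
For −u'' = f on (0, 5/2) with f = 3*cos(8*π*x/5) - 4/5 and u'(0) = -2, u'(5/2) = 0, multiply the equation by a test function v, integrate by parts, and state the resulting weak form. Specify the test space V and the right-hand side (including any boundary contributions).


V = H^1(0, 5/2) (v unrestricted at boundary; u is determined up to an additive constant); weak form: ∫_0^5/2 u'v' dx = ∫_0^5/2 (3*cos(8*π*x/5) - 4/5) v dx + 2·v(0) for all v ∈ V.

Multiply both sides by a test function v and integrate from 0 to 5/2:
  ∫_0^5/2 −u''(x) v(x) dx = ∫_0^5/2 f(x) v(x) dx.
Integrate the LHS by parts once:
  ∫_0^5/2 −u'' v dx = −[u'(x) v(x)]_0^5/2 + ∫_0^5/2 u'(x) v'(x) dx.
Thus ∫_0^5/2 u'(x) v'(x) dx = ∫_0^5/2 f(x) v(x) dx + [u'(x) v(x)]_0^5/2.
Choose V so that boundary terms are either known or forced to vanish.
u has inhomogeneous Neumann u'(0) = -2, u'(5/2) = 0. [u' v]_0^5/2 = (0)·v(5/2) − (-2)·v(0) = 2·v(0). Take V = H^1(0, 5/2); boundary term becomes part of RHS.
Weak formulation: find u (satisfying any essential BC) such that ∫_0^5/2 u'(x) v'(x) dx = ∫_0^5/2 f v dx + 2·v(0) for all v ∈ V (Neumann data are natural BCs: they enter the RHS as boundary terms).
Substituting f(x) = 3*cos(8*π*x/5) - 4/5, the right-hand side is ∫_0^5/2 (3*cos(8*π*x/5) - 4/5) v dx + 2·v(0).
Compatibility check (pure Neumann): taking v ≡ 1 ∈ V gives 0 = ∫_0^5/2 f dx + (0) − (-2), i.e. ∫_0^5/2 f dx must equal u'(0) − u'(5/2) = -2. Indeed ∫_0^5/2 (3*cos(8*π*x/5) - 4/5) dx = -2, so the data are compatible. The solution is then unique only up to an additive constant (fix it e.g. by requiring ∫_0^5/2 u dx = 0).


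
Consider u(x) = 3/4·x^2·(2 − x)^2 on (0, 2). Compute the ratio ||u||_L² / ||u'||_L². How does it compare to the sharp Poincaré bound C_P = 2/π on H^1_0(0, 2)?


||u||_L² / ||u'||_L² = sqrt(3)/3 < C_P = 2/π.

u(x) = 3/4·x^2·(2 − x)^2, so u'(x) = 3*x*(x - 2)*(x - 1).
u(x) = 3/4·x^2·(2 − x)^2 vanishes at x = 0 and x = 2, so u ∈ H^1_0(0, 2). Differentiate via the product rule and integrate the resulting polynomials term by term.
  ∫_0^2 u² dx = ∫_0^2 (9*x^8/16 - 9*x^7/2 + 27*x^6/2 - 18*x^5 + 9*x^4) dx. Term by term:
    ∫_0^2 9*x^8/16 dx = 32;  ∫_0^2 -9*x^7/2 dx = -144;  ∫_0^2 27*x^6/2 dx = 1728/7;
    ∫_0^2 -18*x^5 dx = -192;  ∫_0^2 9*x^4 dx = 288/5.
  Sum: 32 − 144 + 1728/7 − 192 + 288/5 = 16/35.
  ∫_0^2 (u')² dx = ∫_0^2 (9*x^6 - 54*x^5 + 117*x^4 - 108*x^3 + 36*x^2) dx. Term by term:
    ∫_0^2 9*x^6 dx = 1152/7;  ∫_0^2 -54*x^5 dx = -576;  ∫_0^2 117*x^4 dx = 3744/5;
    ∫_0^2 -108*x^3 dx = -432;  ∫_0^2 36*x^2 dx = 96.
  Sum: 1152/7 − 576 + 3744/5 − 432 + 96 = 48/35.
∫_0^2 u² dx = 16/35, so ||u||_L² = 4*sqrt(35)/35.
∫_0^2 (u')² dx = 48/35, so ||u'||_L² = 4*sqrt(105)/35.
Ratio ||u||_L² / ||u'||_L² = sqrt(3)/3.
Sharp Poincaré constant on H^1_0(0, 2) is C_P = L/π = 2/π, achieved by sin(π/2·x).
A polynomial bump cannot attain the sharp Poincaré constant (only the first sine eigenfunction does), so the ratio is strictly less than C_P, consistent with ||u||_L² ≤ C_P ||u'||_L².


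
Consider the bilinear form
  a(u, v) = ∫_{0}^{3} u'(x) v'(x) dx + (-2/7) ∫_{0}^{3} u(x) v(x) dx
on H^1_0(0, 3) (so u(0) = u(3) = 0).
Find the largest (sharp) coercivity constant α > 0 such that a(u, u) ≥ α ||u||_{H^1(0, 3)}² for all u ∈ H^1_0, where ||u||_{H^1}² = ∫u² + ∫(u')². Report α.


α = (-18/7 + π^2)/(9 + π^2)

Coercivity of a(·,·) on H^1_0(0, 3) means a(u, u) ≥ α ||u||_{H^1}² for every u ∈ H^1_0.
The interval has length L = 3, and Poincaré/coercivity depend only on L. Here a(u, u) = ∫(u')² + (-2/7)·∫u².
Here c = -2/7 < 0 with |c| < (π/L)² = π^2/9, so coercivity still holds. The condition a(u,u) ≥ α||u||_{H^1}² reads (1−α)∫(u')² ≥ (α−c)∫u². Any admissible α is ≤ 1 (rapidly oscillating u have ∫u²/∫(u')² → 0), and α = 1 would force 0 ≥ (1−c)∫u², impossible since c < 1; so 1−α > 0. By the sharp Poincaré inequality on H^1_0 of an interval of length L, ∫(u')² ≥ (π/L)²∫u² with equality for the first sine mode sin(π(x−x₀)/L) (x₀ the left endpoint), so the inequality holds for all u iff (1−α)(π/L)² ≥ α − c, i.e. α ≤ ((π/L)² + c)/((π/L)² + 1) = (1 + c(L/π)²)/(1 + (L/π)²). (Direct route, valid since c ≤ 0: Poincaré gives c∫u² ≥ c(L/π)²∫(u')², so a(u,u) ≥ (1 + c(L/π)²)∫(u')², while ||u||_{H^1}² ≤ (1 + (L/π)²)∫(u')²; dividing yields the same α.) With (π/L)² = π^2/9 and c = -2/7, the largest admissible constant is α = ((π/L)² + c)/((π/L)² + 1).
Simplifying, α = (-18/7 + π^2)/(9 + π^2).


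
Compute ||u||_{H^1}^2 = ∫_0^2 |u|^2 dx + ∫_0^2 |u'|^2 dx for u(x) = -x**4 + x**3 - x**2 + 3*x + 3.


||u||_{H^1}^2 = 42856/315

The H^1 norm (squared) on an interval (0, L) is
  ||u||_{H^1}^2 = ∫_0^L u(x)^2 dx + ∫_0^L u'(x)^2 dx.
Compute u'(x) = -4*x**3 + 3*x**2 - 2*x + 3.
Then u(x)^2 = x**8 - 2*x**7 + 3*x**6 - 8*x**5 + x**4 + 3*x**2 + 18*x + 9 and u'(x)^2 = 16*x**6 - 24*x**5 + 25*x**4 - 36*x**3 + 22*x**2 - 12*x + 9.
Integrate each monomial from 0 to 2 using ∫_0^2 c·x^n dx = c·2^(n+1)/(n+1):
  ∫_0^2 u(x)^2 dx = ∫_0^2 (x^8 - 2*x^7 + 3*x^6 - 8*x^5 + x^4 + 3*x^2 + 18*x + 9) dx. Term by term:
    ∫_0^2 x^8 dx = 512/9;  ∫_0^2 -2*x^7 dx = -64;  ∫_0^2 3*x^6 dx = 384/7;
    ∫_0^2 -8*x^5 dx = -256/3;  ∫_0^2 x^4 dx = 32/5;  ∫_0^2 3*x^2 dx = 8;
    ∫_0^2 18*x dx = 36;  ∫_0^2 9 dx = 18.
  Sum: 512/9 − 64 + 384/7 − 256/3 + 32/5 + 8 + 36 + 18 = 9706/315.
  ∫_0^2 u'(x)^2 dx = ∫_0^2 (16*x^6 - 24*x^5 + 25*x^4 - 36*x^3 + 22*x^2 - 12*x + 9) dx. Term by term:
    ∫_0^2 16*x^6 dx = 2048/7;  ∫_0^2 -24*x^5 dx = -256;  ∫_0^2 25*x^4 dx = 160;
    ∫_0^2 -36*x^3 dx = -144;  ∫_0^2 22*x^2 dx = 176/3;  ∫_0^2 -12*x dx = -24;
    ∫_0^2 9 dx = 18.
  Sum: 2048/7 − 256 + 160 − 144 + 176/3 − 24 + 18 = 2210/21.
Adding: ||u||_{H^1}^2 = 9706/315 + 2210/21 = 42856/315.


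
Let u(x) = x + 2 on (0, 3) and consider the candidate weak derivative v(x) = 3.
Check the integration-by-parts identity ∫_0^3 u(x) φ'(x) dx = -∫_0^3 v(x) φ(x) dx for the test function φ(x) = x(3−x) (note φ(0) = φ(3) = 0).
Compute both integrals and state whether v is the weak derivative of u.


LHS = -9/2, RHS = -27/2. No, v is not the weak derivative of u.

u(x) = x + 2, classical derivative u'(x) = 1.
φ(x) = x(3−x), so φ'(x) = 3 - 2*x.
Note φ(0) = φ(3) = 0, so the boundary term u·φ vanishes.
LHS = ∫_0^3 u(x) φ'(x) dx = ∫_0^3 (-2*x^2 - x + 6) dx. Term by term:
  ∫_0^3 -2*x^2 dx = -18;  ∫_0^3 -x dx = -9/2;  ∫_0^3 6 dx = 18.
Sum: -18 − 9/2 + 18 = -9/2.
So LHS = -9/2.
∫_0^3 v(x) φ(x) dx = ∫_0^3 (-3*x^2 + 9*x) dx. Term by term:
  ∫_0^3 -3*x^2 dx = -27;  ∫_0^3 9*x dx = 81/2.
Sum: -27 + 81/2 = 27/2.
So RHS = -∫_0^3 v(x) φ(x) dx = -27/2.
LHS − RHS = 9 ≠ 0, so the identity fails.
(For a valid weak derivative the identity must hold for EVERY test function, in particular this one. The failure shows v is NOT the weak derivative of u.)
Correct weak derivative would be u'(x) = 1.


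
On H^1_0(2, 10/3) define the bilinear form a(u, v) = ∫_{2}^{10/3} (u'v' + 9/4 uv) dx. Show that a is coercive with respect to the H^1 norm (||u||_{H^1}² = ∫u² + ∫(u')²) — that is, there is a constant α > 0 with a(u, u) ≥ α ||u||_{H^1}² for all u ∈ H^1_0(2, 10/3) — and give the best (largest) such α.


α = 1

Coercivity of a(·,·) on H^1_0(2, 10/3) means a(u, u) ≥ α ||u||_{H^1}² for every u ∈ H^1_0.
The interval has length L = 4/3, and Poincaré/coercivity depend only on L. Here a(u, u) = ∫(u')² + (9/4)·∫u².
Here c = 9/4 ≥ 1, so a(u,u) = ∫(u')² + c∫u² ≥ ∫(u')² + ∫u² = ||u||_{H^1}², i.e. α = 1 works. No larger α is possible: a(u,u) ≥ α||u||_{H^1}² means (1−α)∫(u')² ≥ (α−c)∫u², and for the modes u_n = sin(nπ(x−x₀)/L) (x₀ the left endpoint) one has ∫u_n²/∫(u_n')² = (L/(nπ))² → 0, so a(u_n,u_n)/||u_n||_{H^1}² → 1. Hence the optimal constant is α = 1.
Therefore α = 1.


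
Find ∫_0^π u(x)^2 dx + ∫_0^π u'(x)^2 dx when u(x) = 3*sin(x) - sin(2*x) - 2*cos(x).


||u||_{H^1(0,π)}^2 = 32/3 + 31*π/2

u'(x) = 2*sin(x) + 3*cos(x) - 2*cos(2*x).
Expand u² and (u')² and integrate term by term on (0, π), using: for integers n ≥ 1, ∫_0^π sin²(nx) dx = ∫_0^π cos²(nx) dx = π/2; for n ≠ n', ∫_0^π sin(nx)sin(n'x) dx = ∫_0^π cos(nx)cos(n'x) dx = 0; and by product-to-sum, ∫_0^π sin(nx)cos(n'x) dx = ½∫_0^π [sin((n+n')x) + sin((n−n')x)] dx, which is 0 when n+n' is even and 2n/(n²−n'²) when n+n' is odd (it need not vanish on (0, π)).
  u² squared terms: (-1)²·∫sin(2x)² dx = 1·π/2 = π/2;  (-2)²·∫cos(x)² dx = 4·π/2 = 2*π;  (3)²·∫sin(x)² dx = 9·π/2 = 9*π/2.
  u² cross terms: 2·(-1)·(-2)·∫sin(2x)·cos(x) dx = 4·(4/3) = 16/3;  2·(-1)·(3)·∫sin(2x)·sin(x) dx = -6·(0) = 0;  2·(-2)·(3)·∫cos(x)·sin(x) dx = -12·(0) = 0.
  So ∫_0^π u² dx = π/2 + 2*π + 9*π/2 + 16/3 + 0 + 0 = 16/3 + 7*π.
  (u')² squared terms: (-2)²·∫cos(2x)² dx = 4·π/2 = 2*π;  (2)²·∫sin(x)² dx = 4·π/2 = 2*π;  (3)²·∫cos(x)² dx = 9·π/2 = 9*π/2.
  (u')² cross terms: 2·(-2)·(2)·∫cos(2x)·sin(x) dx = -8·(-2/3) = 16/3;  2·(-2)·(3)·∫cos(2x)·cos(x) dx = -12·(0) = 0;  2·(2)·(3)·∫sin(x)·cos(x) dx = 12·(0) = 0.
  So ∫_0^π (u')² dx = 2*π + 2*π + 9*π/2 + 16/3 + 0 + 0 = 16/3 + 17*π/2.
||u||_{H^1}^2 = (16/3 + 7*π) + (16/3 + 17*π/2) = 32/3 + 31*π/2.


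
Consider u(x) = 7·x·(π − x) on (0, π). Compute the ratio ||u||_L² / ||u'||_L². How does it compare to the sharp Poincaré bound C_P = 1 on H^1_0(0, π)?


||u||_L² / ||u'||_L² = sqrt(10)*π/10 < C_P = 1.

u(x) = 7·x·(π − x), so u'(x) = -14*x + 7*π.
u(x) = 7·x·(π − x) vanishes at x = 0 and x = π, so u ∈ H^1_0(0, π). Differentiate via the product rule and integrate the resulting polynomials term by term.
  ∫_0^π u² dx = ∫_0^π (49*x^4 - 98*π*x^3 + 49*π^2*x^2) dx. Term by term:
    ∫_0^π 49*x^4 dx = 49*π^5/5;  ∫_0^π -98*π*x^3 dx = -49*π^5/2;  ∫_0^π 49*π^2*x^2 dx = 49*π^5/3.
  Sum: 49*π^5/5 − 49*π^5/2 + 49*π^5/3 = 49*π^5/30.
  ∫_0^π (u')² dx = ∫_0^π (196*x^2 - 196*π*x + 49*π^2) dx. Term by term:
    ∫_0^π 196*x^2 dx = 196*π^3/3;  ∫_0^π -196*π*x dx = -98*π^3;  ∫_0^π 49*π^2 dx = 49*π^3.
  Sum: 196*π^3/3 − 98*π^3 + 49*π^3 = 49*π^3/3.
∫_0^π u² dx = 49*π^5/30, so ||u||_L² = 7*sqrt(30)*π^(5/2)/30.
∫_0^π (u')² dx = 49*π^3/3, so ||u'||_L² = 7*sqrt(3)*π^(3/2)/3.
Ratio ||u||_L² / ||u'||_L² = sqrt(10)*π/10.
Sharp Poincaré constant on H^1_0(0, π) is C_P = L/π = 1, achieved by sin(x).
A polynomial bump cannot attain the sharp Poincaré constant (only the first sine eigenfunction does), so the ratio is strictly less than C_P, consistent with ||u||_L² ≤ C_P ||u'||_L².


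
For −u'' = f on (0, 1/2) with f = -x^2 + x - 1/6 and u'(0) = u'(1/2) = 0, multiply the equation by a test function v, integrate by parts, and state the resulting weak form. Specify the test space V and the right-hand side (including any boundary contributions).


V = H^1(0, 1/2) (no boundary constraint on v; u is determined up to an additive constant); weak form: ∫_0^1/2 u'v' dx = ∫_0^1/2 (-x^2 + x - 1/6) v dx for all v ∈ V.

Multiply both sides by a test function v and integrate from 0 to 1/2:
  ∫_0^1/2 −u''(x) v(x) dx = ∫_0^1/2 f(x) v(x) dx.
Integrate the LHS by parts once:
  ∫_0^1/2 −u'' v dx = −[u'(x) v(x)]_0^1/2 + ∫_0^1/2 u'(x) v'(x) dx.
Thus ∫_0^1/2 u'(x) v'(x) dx = ∫_0^1/2 f(x) v(x) dx + [u'(x) v(x)]_0^1/2.
Choose V so that boundary terms are either known or forced to vanish.
u has homogeneous Neumann: u'(0) = u'(1/2) = 0. So [u' v]_0^1/2 = 0·v(1/2) − 0·v(0) = 0 for any v; take V = H^1(0, 1/2).
Weak formulation: find u (satisfying any essential BC) such that ∫_0^1/2 u'(x) v'(x) dx = ∫_0^1/2 f v dx for all v ∈ V (homogeneous Neumann, so boundary terms vanish).
Substituting f(x) = -x^2 + x - 1/6, the right-hand side is ∫_0^1/2 (-x^2 + x - 1/6) v dx.
Compatibility check (pure Neumann): taking v ≡ 1 ∈ V gives 0 = ∫_0^1/2 f dx + (0) − (0), i.e. ∫_0^1/2 f dx must equal u'(0) − u'(1/2) = 0. Indeed ∫_0^1/2 (-x^2 + x - 1/6) dx = 0, so the data are compatible. The solution is then unique only up to an additive constant (fix it e.g. by requiring ∫_0^1/2 u dx = 0).


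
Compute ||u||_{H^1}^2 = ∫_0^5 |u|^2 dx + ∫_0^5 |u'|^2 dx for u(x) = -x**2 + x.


||u||_{H^1}^2 = 2855/6

The H^1 norm (squared) on an interval (0, L) is
  ||u||_{H^1}^2 = ∫_0^L u(x)^2 dx + ∫_0^L u'(x)^2 dx.
Compute u'(x) = 1 - 2*x.
Then u(x)^2 = x**4 - 2*x**3 + x**2 and u'(x)^2 = 4*x**2 - 4*x + 1.
Integrate each monomial from 0 to 5 using ∫_0^5 c·x^n dx = c·5^(n+1)/(n+1):
  ∫_0^5 u(x)^2 dx = ∫_0^5 (x^4 - 2*x^3 + x^2) dx. Term by term:
    ∫_0^5 x^4 dx = 625;  ∫_0^5 -2*x^3 dx = -625/2;  ∫_0^5 x^2 dx = 125/3.
  Sum: 625 − 625/2 + 125/3 = 2125/6.
  ∫_0^5 u'(x)^2 dx = ∫_0^5 (4*x^2 - 4*x + 1) dx. Term by term:
    ∫_0^5 4*x^2 dx = 500/3;  ∫_0^5 -4*x dx = -50;  ∫_0^5 1 dx = 5.
  Sum: 500/3 − 50 + 5 = 365/3.
Adding: ||u||_{H^1}^2 = 2125/6 + 365/3 = 2855/6.


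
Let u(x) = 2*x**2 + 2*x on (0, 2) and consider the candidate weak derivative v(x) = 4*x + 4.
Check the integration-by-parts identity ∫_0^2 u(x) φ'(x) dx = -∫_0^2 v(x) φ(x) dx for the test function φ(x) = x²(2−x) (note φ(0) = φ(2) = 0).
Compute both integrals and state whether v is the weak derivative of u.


LHS = -136/15, RHS = -176/15. No, v is not the weak derivative of u.

u(x) = 2*x**2 + 2*x, classical derivative u'(x) = 4*x + 2.
φ(x) = x²(2−x), so φ'(x) = x*(4 - 3*x).
Note φ(0) = φ(2) = 0, so the boundary term u·φ vanishes.
LHS = ∫_0^2 u(x) φ'(x) dx = ∫_0^2 (-6*x^4 + 2*x^3 + 8*x^2) dx. Term by term:
  ∫_0^2 -6*x^4 dx = -192/5;  ∫_0^2 2*x^3 dx = 8;  ∫_0^2 8*x^2 dx = 64/3.
Sum: -192/5 + 8 + 64/3 = -136/15.
So LHS = -136/15.
∫_0^2 v(x) φ(x) dx = ∫_0^2 (-4*x^4 + 4*x^3 + 8*x^2) dx. Term by term:
  ∫_0^2 -4*x^4 dx = -128/5;  ∫_0^2 4*x^3 dx = 16;  ∫_0^2 8*x^2 dx = 64/3.
Sum: -128/5 + 16 + 64/3 = 176/15.
So RHS = -∫_0^2 v(x) φ(x) dx = -176/15.
LHS − RHS = 8/3 ≠ 0, so the identity fails.
(For a valid weak derivative the identity must hold for EVERY test function, in particular this one. The failure shows v is NOT the weak derivative of u.)
Correct weak derivative would be u'(x) = 4*x + 2.


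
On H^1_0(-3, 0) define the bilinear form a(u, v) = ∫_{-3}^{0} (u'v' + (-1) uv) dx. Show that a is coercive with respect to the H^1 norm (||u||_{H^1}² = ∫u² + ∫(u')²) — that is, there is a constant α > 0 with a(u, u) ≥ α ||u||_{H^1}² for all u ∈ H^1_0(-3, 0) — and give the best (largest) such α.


α = (-9 + π^2)/(9 + π^2)

Coercivity of a(·,·) on H^1_0(-3, 0) means a(u, u) ≥ α ||u||_{H^1}² for every u ∈ H^1_0.
The interval has length L = 3, and Poincaré/coercivity depend only on L. Here a(u, u) = ∫(u')² + (-1)·∫u².
Here c = -1 < 0 with |c| < (π/L)² = π^2/9, so coercivity still holds. The condition a(u,u) ≥ α||u||_{H^1}² reads (1−α)∫(u')² ≥ (α−c)∫u². Any admissible α is ≤ 1 (rapidly oscillating u have ∫u²/∫(u')² → 0), and α = 1 would force 0 ≥ (1−c)∫u², impossible since c < 1; so 1−α > 0. By the sharp Poincaré inequality on H^1_0 of an interval of length L, ∫(u')² ≥ (π/L)²∫u² with equality for the first sine mode sin(π(x−x₀)/L) (x₀ the left endpoint), so the inequality holds for all u iff (1−α)(π/L)² ≥ α − c, i.e. α ≤ ((π/L)² + c)/((π/L)² + 1) = (1 + c(L/π)²)/(1 + (L/π)²). (Direct route, valid since c ≤ 0: Poincaré gives c∫u² ≥ c(L/π)²∫(u')², so a(u,u) ≥ (1 + c(L/π)²)∫(u')², while ||u||_{H^1}² ≤ (1 + (L/π)²)∫(u')²; dividing yields the same α.) With (π/L)² = π^2/9 and c = -1, the largest admissible constant is α = ((π/L)² + c)/((π/L)² + 1).
Simplifying, α = (-9 + π^2)/(9 + π^2).


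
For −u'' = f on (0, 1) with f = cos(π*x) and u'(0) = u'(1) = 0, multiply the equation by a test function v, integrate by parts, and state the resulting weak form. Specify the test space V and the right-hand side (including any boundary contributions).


V = H^1(0, 1) (no boundary constraint on v; u is determined up to an additive constant); weak form: ∫_0^1 u'v' dx = ∫_0^1 (cos(π*x)) v dx for all v ∈ V.

Multiply both sides by a test function v and integrate from 0 to 1:
  ∫_0^1 −u''(x) v(x) dx = ∫_0^1 f(x) v(x) dx.
Integrate the LHS by parts once:
  ∫_0^1 −u'' v dx = −[u'(x) v(x)]_0^1 + ∫_0^1 u'(x) v'(x) dx.
Thus ∫_0^1 u'(x) v'(x) dx = ∫_0^1 f(x) v(x) dx + [u'(x) v(x)]_0^1.
Choose V so that boundary terms are either known or forced to vanish.
u has homogeneous Neumann: u'(0) = u'(1) = 0. So [u' v]_0^1 = 0·v(1) − 0·v(0) = 0 for any v; take V = H^1(0, 1).
Weak formulation: find u (satisfying any essential BC) such that ∫_0^1 u'(x) v'(x) dx = ∫_0^1 f v dx for all v ∈ V (homogeneous Neumann, so boundary terms vanish).
Substituting f(x) = cos(π*x), the right-hand side is ∫_0^1 (cos(π*x)) v dx.
Compatibility check (pure Neumann): taking v ≡ 1 ∈ V gives 0 = ∫_0^1 f dx + (0) − (0), i.e. ∫_0^1 f dx must equal u'(0) − u'(1) = 0. Indeed ∫_0^1 (cos(π*x)) dx = 0, so the data are compatible. The solution is then unique only up to an additive constant (fix it e.g. by requiring ∫_0^1 u dx = 0).


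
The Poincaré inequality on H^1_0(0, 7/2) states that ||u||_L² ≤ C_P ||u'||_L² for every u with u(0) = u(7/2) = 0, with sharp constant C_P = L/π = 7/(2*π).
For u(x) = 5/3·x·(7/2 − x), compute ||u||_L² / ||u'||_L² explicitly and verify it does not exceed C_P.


||u||_L² / ||u'||_L² = 7*sqrt(10)/20 < C_P = 7/(2*π).

u(x) = 5/3·x·(7/2 − x), so u'(x) = 35/6 - 10*x/3.
u(x) = 5/3·x·(7/2 − x) vanishes at x = 0 and x = 7/2, so u ∈ H^1_0(0, 7/2). Differentiate via the product rule and integrate the resulting polynomials term by term.
  ∫_0^7/2 u² dx = ∫_0^7/2 (25*x^4/9 - 175*x^3/9 + 1225*x^2/36) dx. Term by term:
    ∫_0^7/2 25*x^4/9 dx = 84035/288;  ∫_0^7/2 -175*x^3/9 dx = -420175/576;  ∫_0^7/2 1225*x^2/36 dx = 420175/864.
  Sum: 84035/288 − 420175/576 + 420175/864 = 84035/1728.
  ∫_0^7/2 (u')² dx = ∫_0^7/2 (100*x^2/9 - 350*x/9 + 1225/36) dx. Term by term:
    ∫_0^7/2 100*x^2/9 dx = 8575/54;  ∫_0^7/2 -350*x/9 dx = -8575/36;  ∫_0^7/2 1225/36 dx = 8575/72.
  Sum: 8575/54 − 8575/36 + 8575/72 = 8575/216.
∫_0^7/2 u² dx = 84035/1728, so ||u||_L² = 49*sqrt(105)/72.
∫_0^7/2 (u')² dx = 8575/216, so ||u'||_L² = 35*sqrt(42)/36.
Ratio ||u||_L² / ||u'||_L² = 7*sqrt(10)/20.
Sharp Poincaré constant on H^1_0(0, 7/2) is C_P = L/π = 7/(2*π), achieved by sin(2*π/7·x).
A polynomial bump cannot attain the sharp Poincaré constant (only the first sine eigenfunction does), so the ratio is strictly less than C_P, consistent with ||u||_L² ≤ C_P ||u'||_L².


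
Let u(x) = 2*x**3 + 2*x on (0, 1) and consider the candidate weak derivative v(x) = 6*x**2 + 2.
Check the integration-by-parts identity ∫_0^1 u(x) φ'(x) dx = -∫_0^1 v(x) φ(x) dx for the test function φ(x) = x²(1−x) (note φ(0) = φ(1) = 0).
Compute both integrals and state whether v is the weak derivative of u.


LHS = -11/30, RHS = -11/30. Yes, v = u' weakly.

u(x) = 2*x**3 + 2*x, classical derivative u'(x) = 6*x**2 + 2.
φ(x) = x²(1−x), so φ'(x) = x*(2 - 3*x).
Note φ(0) = φ(1) = 0, so the boundary term u·φ vanishes.
LHS = ∫_0^1 u(x) φ'(x) dx = ∫_0^1 (-6*x^5 + 4*x^4 - 6*x^3 + 4*x^2) dx. Term by term:
  ∫_0^1 -6*x^5 dx = -1;  ∫_0^1 4*x^4 dx = 4/5;  ∫_0^1 -6*x^3 dx = -3/2;
  ∫_0^1 4*x^2 dx = 4/3.
Sum: -1 + 4/5 − 3/2 + 4/3 = -11/30.
So LHS = -11/30.
∫_0^1 v(x) φ(x) dx = ∫_0^1 (-6*x^5 + 6*x^4 - 2*x^3 + 2*x^2) dx. Term by term:
  ∫_0^1 -6*x^5 dx = -1;  ∫_0^1 6*x^4 dx = 6/5;  ∫_0^1 -2*x^3 dx = -1/2;
  ∫_0^1 2*x^2 dx = 2/3.
Sum: -1 + 6/5 − 1/2 + 2/3 = 11/30.
So RHS = -∫_0^1 v(x) φ(x) dx = -11/30.
LHS = RHS, so the identity holds for this test φ.
Moreover u is smooth here and v(x) = u'(x) = 6*x**2 + 2 pointwise, so the identity holds for every test function. Hence v is the weak derivative of u.


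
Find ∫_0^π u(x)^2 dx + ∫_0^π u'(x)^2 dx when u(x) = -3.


||u||_{H^1(0,π)}^2 = 9*π

u'(x) = 0.
Expand u² and (u')² and integrate term by term on (0, π), using: for integers n ≥ 1, ∫_0^π sin²(nx) dx = ∫_0^π cos²(nx) dx = π/2; for n ≠ n', ∫_0^π sin(nx)sin(n'x) dx = ∫_0^π cos(nx)cos(n'x) dx = 0; and by product-to-sum, ∫_0^π sin(nx)cos(n'x) dx = ½∫_0^π [sin((n+n')x) + sin((n−n')x)] dx, which is 0 when n+n' is even and 2n/(n²−n'²) when n+n' is odd (it need not vanish on (0, π)). For the constant mode: ∫_0^π 1 dx = π, ∫_0^π cos(nx) dx = 0, ∫_0^π sin(nx) dx = (1−(−1)^n)/n.
  u² squared terms: (-3)²·∫1 dx = 9·π = 9*π.
  So ∫_0^π u² dx = 9*π.
  u' ≡ 0, so ∫_0^π (u')² dx = 0.
||u||_{H^1}^2 = (9*π) + (0) = 9*π.


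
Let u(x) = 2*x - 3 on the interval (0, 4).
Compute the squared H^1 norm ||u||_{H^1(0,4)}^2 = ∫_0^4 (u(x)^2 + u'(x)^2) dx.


||u||_{H^1}^2 = 124/3

The H^1 norm (squared) on an interval (0, L) is
  ||u||_{H^1}^2 = ∫_0^L u(x)^2 dx + ∫_0^L u'(x)^2 dx.
Compute u'(x) = 2.
Then u(x)^2 = 4*x**2 - 12*x + 9 and u'(x)^2 = 4.
Integrate each monomial from 0 to 4 using ∫_0^4 c·x^n dx = c·4^(n+1)/(n+1):
  ∫_0^4 u(x)^2 dx = ∫_0^4 (4*x^2 - 12*x + 9) dx. Term by term:
    ∫_0^4 4*x^2 dx = 256/3;  ∫_0^4 -12*x dx = -96;  ∫_0^4 9 dx = 36.
  Sum: 256/3 − 96 + 36 = 76/3.
  ∫_0^4 u'(x)^2 dx = ∫_0^4 (4) dx. Term by term:
    ∫_0^4 4 dx = 16.
Adding: ||u||_{H^1}^2 = 76/3 + 16 = 124/3.


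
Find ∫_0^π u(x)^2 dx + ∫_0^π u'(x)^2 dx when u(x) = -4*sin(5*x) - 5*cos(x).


||u||_{H^1(0,π)}^2 = 233*π

u'(x) = 5*sin(x) - 20*cos(5*x).
Expand u² and (u')² and integrate term by term on (0, π), using: for integers n ≥ 1, ∫_0^π sin²(nx) dx = ∫_0^π cos²(nx) dx = π/2; for n ≠ n', ∫_0^π sin(nx)sin(n'x) dx = ∫_0^π cos(nx)cos(n'x) dx = 0; and by product-to-sum, ∫_0^π sin(nx)cos(n'x) dx = ½∫_0^π [sin((n+n')x) + sin((n−n')x)] dx, which is 0 when n+n' is even and 2n/(n²−n'²) when n+n' is odd (it need not vanish on (0, π)).
  u² squared terms: (-5)²·∫cos(x)² dx = 25·π/2 = 25*π/2;  (-4)²·∫sin(5x)² dx = 16·π/2 = 8*π.
  u² cross terms: 2·(-5)·(-4)·∫cos(x)·sin(5x) dx = 40·(0) = 0.
  So ∫_0^π u² dx = 25*π/2 + 8*π + 0 = 41*π/2.
  (u')² squared terms: (-20)²·∫cos(5x)² dx = 400·π/2 = 200*π;  (5)²·∫sin(x)² dx = 25·π/2 = 25*π/2.
  (u')² cross terms: 2·(-20)·(5)·∫cos(5x)·sin(x) dx = -200·(0) = 0.
  So ∫_0^π (u')² dx = 200*π + 25*π/2 + 0 = 425*π/2.
||u||_{H^1}^2 = (41*π/2) + (425*π/2) = 233*π.
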